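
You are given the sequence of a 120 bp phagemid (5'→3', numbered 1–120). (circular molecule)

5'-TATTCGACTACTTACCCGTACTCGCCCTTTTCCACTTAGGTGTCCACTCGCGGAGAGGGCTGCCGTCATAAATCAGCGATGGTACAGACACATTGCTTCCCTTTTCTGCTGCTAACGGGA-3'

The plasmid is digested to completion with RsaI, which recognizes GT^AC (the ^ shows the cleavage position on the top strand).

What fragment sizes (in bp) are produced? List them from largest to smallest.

64, 56 bp

RsaI sites (GTAC) start at positions 18, 82.
RsaI cuts after base 2 of each site, so after positions 19, 83.
Circular molecule, 2 cuts → 2 fragments:
  20–83 → 64 bp
  84–120 then 1–19 → 37 + 19 = 56 bp
Sorted largest to smallest: 64, 56 bp.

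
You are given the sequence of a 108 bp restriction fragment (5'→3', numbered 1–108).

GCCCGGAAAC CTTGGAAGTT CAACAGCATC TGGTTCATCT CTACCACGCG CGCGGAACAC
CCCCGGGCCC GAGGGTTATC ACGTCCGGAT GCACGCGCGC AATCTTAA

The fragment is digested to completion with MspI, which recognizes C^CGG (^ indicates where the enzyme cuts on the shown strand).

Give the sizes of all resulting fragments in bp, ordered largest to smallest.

60, 23, 22, 3 bp

MspI sites (CCGG) start at positions 3, 63, 85.
MspI cuts after the first base of each site, so after positions 3, 63, 85.
Linear molecule, 3 cuts → 4 fragments:
  1–3 → 3 bp
  4–63 → 60 bp
  64–85 → 22 bp
  86–108 → 23 bp
Sorted largest to smallest: 60, 23, 22, 3 bp.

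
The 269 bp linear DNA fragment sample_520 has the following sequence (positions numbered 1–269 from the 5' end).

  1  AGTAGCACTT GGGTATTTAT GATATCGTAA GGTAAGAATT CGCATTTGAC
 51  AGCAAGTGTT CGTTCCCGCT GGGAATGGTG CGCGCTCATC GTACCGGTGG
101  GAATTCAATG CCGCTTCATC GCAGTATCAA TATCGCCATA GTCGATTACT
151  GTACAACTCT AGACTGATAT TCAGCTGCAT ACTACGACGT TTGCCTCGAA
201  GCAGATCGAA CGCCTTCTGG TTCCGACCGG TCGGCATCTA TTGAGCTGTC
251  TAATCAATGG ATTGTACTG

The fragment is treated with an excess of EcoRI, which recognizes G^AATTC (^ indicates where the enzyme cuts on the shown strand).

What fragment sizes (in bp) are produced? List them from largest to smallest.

168, 65, 36 bp

EcoRI sites (GAATTC) start at positions 36, 101.
EcoRI cuts after the first base of each site, so after positions 36, 101.
Linear molecule, 2 cuts → 3 fragments:
  1–36 → 36 bp
  37–101 → 65 bp
  102–269 → 168 bp
Sorted largest to smallest: 168, 65, 36 bp.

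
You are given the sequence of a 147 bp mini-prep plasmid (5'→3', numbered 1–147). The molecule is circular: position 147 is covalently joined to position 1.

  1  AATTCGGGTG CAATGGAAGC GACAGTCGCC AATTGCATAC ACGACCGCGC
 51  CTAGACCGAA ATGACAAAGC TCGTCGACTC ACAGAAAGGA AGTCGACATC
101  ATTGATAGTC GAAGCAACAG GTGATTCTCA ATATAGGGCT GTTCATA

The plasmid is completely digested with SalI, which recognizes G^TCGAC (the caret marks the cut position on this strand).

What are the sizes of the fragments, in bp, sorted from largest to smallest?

128, 19 bp

SalI sites (GTCGAC) start at positions 73, 92.
SalI cuts after the first base of each site, so after positions 73, 92.
Circular molecule, 2 cuts → 2 fragments:
  74–92 → 19 bp
  93–147 then 1–73 → 55 + 73 = 128 bp
Sorted largest to smallest: 128, 19 bp.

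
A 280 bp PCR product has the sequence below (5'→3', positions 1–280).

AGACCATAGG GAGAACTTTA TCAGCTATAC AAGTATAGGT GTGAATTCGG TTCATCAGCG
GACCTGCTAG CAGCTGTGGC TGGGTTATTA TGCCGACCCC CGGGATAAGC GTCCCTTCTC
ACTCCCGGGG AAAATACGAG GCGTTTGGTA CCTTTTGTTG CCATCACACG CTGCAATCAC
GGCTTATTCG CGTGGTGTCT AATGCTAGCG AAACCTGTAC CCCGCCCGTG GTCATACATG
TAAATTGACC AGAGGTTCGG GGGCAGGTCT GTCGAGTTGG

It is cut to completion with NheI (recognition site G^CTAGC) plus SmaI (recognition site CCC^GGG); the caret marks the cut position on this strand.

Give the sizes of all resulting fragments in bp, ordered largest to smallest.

78, 76, 66, 35, 25 bp

NheI sites (GCTAGC) start at positions 66, 204.
NheI cuts after the first base of each site, so after positions 66, 204.
SmaI sites (CCCGGG) start at positions 99, 124.
SmaI cuts after base 3 of each site, so after positions 101, 126.
Combined cut positions: 66, 101, 126, 204.
Linear molecule, 4 cuts → 5 fragments:
  1–66 → 66 bp
  67–101 → 35 bp
  102–126 → 25 bp
  127–204 → 78 bp
  205–280 → 76 bp
Sorted largest to smallest: 78, 76, 66, 35, 25 bp.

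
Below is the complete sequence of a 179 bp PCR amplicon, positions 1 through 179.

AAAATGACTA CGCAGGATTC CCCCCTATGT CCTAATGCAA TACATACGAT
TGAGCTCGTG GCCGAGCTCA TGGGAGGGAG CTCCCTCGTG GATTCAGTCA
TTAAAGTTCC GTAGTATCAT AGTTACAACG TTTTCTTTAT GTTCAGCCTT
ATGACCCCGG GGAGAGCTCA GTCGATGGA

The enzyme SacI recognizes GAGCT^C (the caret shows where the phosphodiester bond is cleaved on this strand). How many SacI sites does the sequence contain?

GAGCTC occurs starting at positions 52, 64, 78, 164.
SacI cuts at 4 sites.

4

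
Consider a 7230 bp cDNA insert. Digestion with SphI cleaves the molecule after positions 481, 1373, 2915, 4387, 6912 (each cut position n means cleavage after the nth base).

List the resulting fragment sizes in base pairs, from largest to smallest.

Linear molecule, 5 cuts → 6 fragments:
  481 − 0 = 481 bp
  1373 − 481 = 892 bp
  2915 − 1373 = 1542 bp
  4387 − 2915 = 1472 bp
  6912 − 4387 = 2525 bp
  7230 − 6912 = 318 bp
Sorted largest to smallest: 2525, 1542, 1472, 892, 481, 318 bp.

2525, 1542, 1472, 892, 481, 318 bp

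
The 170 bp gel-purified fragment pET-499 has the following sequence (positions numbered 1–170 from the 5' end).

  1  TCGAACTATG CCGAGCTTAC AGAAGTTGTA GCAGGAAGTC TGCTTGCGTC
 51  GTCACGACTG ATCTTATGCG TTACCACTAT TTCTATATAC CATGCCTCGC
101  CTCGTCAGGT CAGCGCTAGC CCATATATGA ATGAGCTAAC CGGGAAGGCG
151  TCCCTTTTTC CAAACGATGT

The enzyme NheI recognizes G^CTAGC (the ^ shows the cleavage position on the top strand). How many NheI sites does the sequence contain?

1

GCTAGC occurs starting at position 115.
NheI cuts at 1 site.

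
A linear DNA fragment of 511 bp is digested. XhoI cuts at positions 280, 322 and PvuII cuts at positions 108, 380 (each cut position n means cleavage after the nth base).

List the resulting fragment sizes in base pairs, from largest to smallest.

172, 131, 108, 58, 42 bp

Combined cut positions (sorted): 108, 280, 322, 380.
Linear molecule, 4 cuts → 5 fragments:
  108 − 0 = 108 bp
  280 − 108 = 172 bp
  322 − 280 = 42 bp
  380 − 322 = 58 bp
  511 − 380 = 131 bp
Sorted largest to smallest: 172, 131, 108, 58, 42 bp.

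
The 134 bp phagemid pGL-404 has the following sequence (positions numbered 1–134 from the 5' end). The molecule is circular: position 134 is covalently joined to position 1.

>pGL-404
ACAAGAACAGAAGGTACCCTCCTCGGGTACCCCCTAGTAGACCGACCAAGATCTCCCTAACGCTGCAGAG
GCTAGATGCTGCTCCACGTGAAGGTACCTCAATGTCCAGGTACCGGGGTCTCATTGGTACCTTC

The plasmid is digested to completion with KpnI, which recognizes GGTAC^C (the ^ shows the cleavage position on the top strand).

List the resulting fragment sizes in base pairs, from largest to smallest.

67, 21, 17, 16, 13 bp

KpnI sites (GGTACC) start at positions 13, 26, 93, 109, 126.
KpnI cuts after base 5 of each site (before the last base), so after positions 17, 30, 97, 113, 130.
Circular molecule, 5 cuts → 5 fragments:
  18–30 → 13 bp
  31–97 → 67 bp
  98–113 → 16 bp
  114–130 → 17 bp
  131–134 then 1–17 → 4 + 17 = 21 bp
Sorted largest to smallest: 67, 21, 17, 16, 13 bp.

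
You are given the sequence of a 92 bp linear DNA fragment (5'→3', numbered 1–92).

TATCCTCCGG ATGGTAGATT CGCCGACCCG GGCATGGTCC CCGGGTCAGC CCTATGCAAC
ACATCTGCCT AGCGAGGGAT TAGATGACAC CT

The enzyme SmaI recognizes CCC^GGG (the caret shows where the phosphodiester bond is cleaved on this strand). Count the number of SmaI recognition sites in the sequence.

CCCGGG occurs starting at positions 27, 40.
SmaI cuts at 2 sites.

2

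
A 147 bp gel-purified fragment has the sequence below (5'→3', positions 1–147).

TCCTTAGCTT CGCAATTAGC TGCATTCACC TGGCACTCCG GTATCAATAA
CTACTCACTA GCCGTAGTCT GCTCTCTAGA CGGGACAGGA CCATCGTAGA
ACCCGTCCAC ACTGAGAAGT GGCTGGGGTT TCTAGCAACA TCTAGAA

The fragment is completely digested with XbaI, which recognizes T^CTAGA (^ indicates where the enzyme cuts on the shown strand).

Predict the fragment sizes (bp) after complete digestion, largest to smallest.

XbaI sites (TCTAGA) start at positions 75, 141.
XbaI cuts after the first base of each site, so after positions 75, 141.
Linear molecule, 2 cuts → 3 fragments:
  1–75 → 75 bp
  76–141 → 66 bp
  142–147 → 6 bp
Sorted largest to smallest: 75, 66, 6 bp.

75, 66, 6 bp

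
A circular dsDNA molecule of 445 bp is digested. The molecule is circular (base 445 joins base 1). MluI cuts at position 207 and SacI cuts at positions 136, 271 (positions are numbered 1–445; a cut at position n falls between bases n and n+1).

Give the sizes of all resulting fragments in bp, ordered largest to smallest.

Combined cut positions (sorted): 136, 207, 271.
Circular molecule, 3 cuts → 3 fragments:
  207 − 136 = 71 bp
  271 − 207 = 64 bp
  wrap: 445 − 271 + 136 = 310 bp
Sorted largest to smallest: 310, 71, 64 bp.

310, 71, 64 bp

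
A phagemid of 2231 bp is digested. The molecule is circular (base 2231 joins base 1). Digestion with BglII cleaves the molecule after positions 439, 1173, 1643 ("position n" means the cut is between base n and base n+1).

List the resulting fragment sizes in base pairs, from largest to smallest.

Circular molecule, 3 cuts → 3 fragments:
  1173 − 439 = 734 bp
  1643 − 1173 = 470 bp
  wrap: 2231 − 1643 + 439 = 1027 bp
Sorted largest to smallest: 1027, 734, 470 bp.

1027, 734, 470 bp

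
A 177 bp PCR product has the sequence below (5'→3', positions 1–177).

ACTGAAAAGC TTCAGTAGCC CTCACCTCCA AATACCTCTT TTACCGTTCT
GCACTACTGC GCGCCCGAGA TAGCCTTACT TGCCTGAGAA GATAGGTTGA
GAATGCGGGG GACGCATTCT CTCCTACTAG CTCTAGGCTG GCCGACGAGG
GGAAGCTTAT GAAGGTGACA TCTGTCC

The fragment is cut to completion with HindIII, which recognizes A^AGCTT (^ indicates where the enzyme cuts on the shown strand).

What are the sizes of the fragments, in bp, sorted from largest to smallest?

146, 24, 7 bp

HindIII sites (AAGCTT) start at positions 7, 153.
HindIII cuts after the first base of each site, so after positions 7, 153.
Linear molecule, 2 cuts → 3 fragments:
  1–7 → 7 bp
  8–153 → 146 bp
  154–177 → 24 bp
Sorted largest to smallest: 146, 24, 7 bp.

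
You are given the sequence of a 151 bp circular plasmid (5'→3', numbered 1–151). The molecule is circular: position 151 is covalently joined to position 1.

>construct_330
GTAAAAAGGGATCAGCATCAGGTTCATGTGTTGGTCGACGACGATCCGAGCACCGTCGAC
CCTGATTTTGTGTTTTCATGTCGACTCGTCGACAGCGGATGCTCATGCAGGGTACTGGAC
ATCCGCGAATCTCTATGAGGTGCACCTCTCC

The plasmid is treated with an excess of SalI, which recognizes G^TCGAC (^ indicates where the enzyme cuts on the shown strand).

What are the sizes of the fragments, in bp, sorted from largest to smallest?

97, 25, 21, 8 bp

SalI sites (GTCGAC) start at positions 34, 55, 80, 88.
SalI cuts after the first base of each site, so after positions 34, 55, 80, 88.
Circular molecule, 4 cuts → 4 fragments:
  35–55 → 21 bp
  56–80 → 25 bp
  81–88 → 8 bp
  89–151 then 1–34 → 63 + 34 = 97 bp
Sorted largest to smallest: 97, 25, 21, 8 bp.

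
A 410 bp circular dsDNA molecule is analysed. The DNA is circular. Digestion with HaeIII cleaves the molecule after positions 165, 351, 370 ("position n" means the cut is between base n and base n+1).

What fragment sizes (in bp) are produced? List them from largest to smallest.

205, 186, 19 bp

Circular molecule, 3 cuts → 3 fragments:
  351 − 165 = 186 bp
  370 − 351 = 19 bp
  wrap: 410 − 370 + 165 = 205 bp
Sorted largest to smallest: 205, 186, 19 bp.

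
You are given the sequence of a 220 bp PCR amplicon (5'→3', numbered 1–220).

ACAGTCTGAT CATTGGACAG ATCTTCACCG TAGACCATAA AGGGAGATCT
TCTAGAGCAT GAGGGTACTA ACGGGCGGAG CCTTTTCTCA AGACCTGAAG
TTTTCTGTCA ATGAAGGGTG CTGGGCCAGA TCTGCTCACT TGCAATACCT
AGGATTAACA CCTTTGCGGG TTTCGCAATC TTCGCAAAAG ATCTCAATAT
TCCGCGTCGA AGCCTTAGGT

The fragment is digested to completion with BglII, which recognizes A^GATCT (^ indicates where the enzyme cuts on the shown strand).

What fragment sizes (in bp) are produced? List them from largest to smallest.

BglII sites (AGATCT) start at positions 19, 45, 128, 189.
BglII cuts after the first base of each site, so after positions 19, 45, 128, 189.
Linear molecule, 4 cuts → 5 fragments:
  1–19 → 19 bp
  20–45 → 26 bp
  46–128 → 83 bp
  129–189 → 61 bp
  190–220 → 31 bp
Sorted largest to smallest: 83, 61, 31, 26, 19 bp.

83, 61, 31, 26, 19 bp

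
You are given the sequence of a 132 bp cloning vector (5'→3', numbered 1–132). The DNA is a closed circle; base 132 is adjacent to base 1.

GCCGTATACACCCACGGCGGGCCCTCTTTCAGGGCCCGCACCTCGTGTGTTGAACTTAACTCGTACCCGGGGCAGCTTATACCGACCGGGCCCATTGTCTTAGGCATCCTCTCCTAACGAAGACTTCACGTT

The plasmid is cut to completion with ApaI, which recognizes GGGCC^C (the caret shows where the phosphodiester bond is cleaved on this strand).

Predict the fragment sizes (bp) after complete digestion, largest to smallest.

63, 56, 13 bp

ApaI sites (GGGCCC) start at positions 19, 32, 88.
ApaI cuts after base 5 of each site (before the last base), so after positions 23, 36, 92.
Circular molecule, 3 cuts → 3 fragments:
  24–36 → 13 bp
  37–92 → 56 bp
  93–132 then 1–23 → 40 + 23 = 63 bp
Sorted largest to smallest: 63, 56, 13 bp.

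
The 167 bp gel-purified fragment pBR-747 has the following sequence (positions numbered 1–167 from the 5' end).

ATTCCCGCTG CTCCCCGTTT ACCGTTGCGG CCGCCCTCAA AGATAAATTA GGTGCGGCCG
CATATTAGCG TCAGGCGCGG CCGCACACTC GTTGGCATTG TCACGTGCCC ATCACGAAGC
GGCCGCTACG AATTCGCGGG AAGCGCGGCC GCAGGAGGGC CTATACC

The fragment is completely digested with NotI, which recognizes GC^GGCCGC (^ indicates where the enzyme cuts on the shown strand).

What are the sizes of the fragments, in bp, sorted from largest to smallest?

42, 28, 27, 26, 23, 21 bp

NotI sites (GCGGCCGC) start at positions 27, 54, 77, 119, 145.
NotI cuts after base 2 of each site, so after positions 28, 55, 78, 120, 146.
Linear molecule, 5 cuts → 6 fragments:
  1–28 → 28 bp
  29–55 → 27 bp
  56–78 → 23 bp
  79–120 → 42 bp
  121–146 → 26 bp
  147–167 → 21 bp
Sorted largest to smallest: 42, 28, 27, 26, 23, 21 bp.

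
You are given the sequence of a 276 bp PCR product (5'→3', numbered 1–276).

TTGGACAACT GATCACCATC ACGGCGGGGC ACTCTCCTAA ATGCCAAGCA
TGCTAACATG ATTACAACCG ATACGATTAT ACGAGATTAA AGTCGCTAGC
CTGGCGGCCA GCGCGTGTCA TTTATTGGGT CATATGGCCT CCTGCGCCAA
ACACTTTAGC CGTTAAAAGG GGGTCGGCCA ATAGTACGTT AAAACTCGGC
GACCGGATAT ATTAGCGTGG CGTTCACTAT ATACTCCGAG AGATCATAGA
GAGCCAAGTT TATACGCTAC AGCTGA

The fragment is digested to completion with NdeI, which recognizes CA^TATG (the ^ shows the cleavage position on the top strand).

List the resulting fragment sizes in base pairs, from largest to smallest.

The NdeI site (CATATG) starts at position 131.
NdeI cuts after base 2 of each site, so after position 132.
Linear molecule, 1 cut → 2 fragments:
  1–132 → 132 bp
  133–276 → 144 bp
Sorted largest to smallest: 144, 132 bp.

144, 132 bp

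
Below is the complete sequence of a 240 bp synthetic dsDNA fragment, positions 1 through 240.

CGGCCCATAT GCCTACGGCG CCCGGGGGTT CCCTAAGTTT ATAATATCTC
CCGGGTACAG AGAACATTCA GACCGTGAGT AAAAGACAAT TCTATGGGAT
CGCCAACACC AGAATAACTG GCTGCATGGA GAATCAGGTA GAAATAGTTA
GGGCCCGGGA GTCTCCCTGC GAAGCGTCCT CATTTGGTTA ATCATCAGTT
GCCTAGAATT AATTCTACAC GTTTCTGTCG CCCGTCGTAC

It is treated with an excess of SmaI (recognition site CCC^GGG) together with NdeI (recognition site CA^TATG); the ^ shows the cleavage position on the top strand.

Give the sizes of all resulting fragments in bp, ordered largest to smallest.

104, 84, 29, 16, 7 bp

SmaI sites (CCCGGG) start at positions 21, 50, 154.
SmaI cuts after base 3 of each site, so after positions 23, 52, 156.
The NdeI site (CATATG) starts at position 6.
NdeI cuts after base 2 of each site, so after position 7.
Combined cut positions: 7, 23, 52, 156.
Linear molecule, 4 cuts → 5 fragments:
  1–7 → 7 bp
  8–23 → 16 bp
  24–52 → 29 bp
  53–156 → 104 bp
  157–240 → 84 bp
Sorted largest to smallest: 104, 84, 29, 16, 7 bp.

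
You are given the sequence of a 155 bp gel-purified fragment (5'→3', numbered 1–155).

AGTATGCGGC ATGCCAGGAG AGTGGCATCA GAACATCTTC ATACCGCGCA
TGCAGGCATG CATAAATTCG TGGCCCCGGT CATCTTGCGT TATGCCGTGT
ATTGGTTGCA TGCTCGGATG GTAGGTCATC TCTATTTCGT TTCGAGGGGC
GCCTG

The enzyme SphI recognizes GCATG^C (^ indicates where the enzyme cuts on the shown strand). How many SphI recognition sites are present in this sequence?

GCATGC occurs starting at positions 9, 48, 56, 108.
SphI cuts at 4 sites.

4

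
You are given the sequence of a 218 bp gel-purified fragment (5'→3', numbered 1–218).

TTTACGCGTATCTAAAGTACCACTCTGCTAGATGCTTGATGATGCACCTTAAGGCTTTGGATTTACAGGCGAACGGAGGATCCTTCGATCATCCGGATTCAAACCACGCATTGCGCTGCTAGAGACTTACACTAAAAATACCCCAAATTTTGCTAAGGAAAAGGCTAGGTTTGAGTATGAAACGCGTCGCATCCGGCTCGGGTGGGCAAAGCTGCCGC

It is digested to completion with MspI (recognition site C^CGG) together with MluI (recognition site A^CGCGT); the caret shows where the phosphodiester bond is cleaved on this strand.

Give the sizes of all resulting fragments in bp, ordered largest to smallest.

89, 89, 25, 11, 4 bp

MspI sites (CCGG) start at positions 93, 193.
MspI cuts after the first base of each site, so after positions 93, 193.
MluI sites (ACGCGT) start at positions 4, 182.
MluI cuts after the first base of each site, so after positions 4, 182.
Combined cut positions: 4, 93, 182, 193.
Linear molecule, 4 cuts → 5 fragments:
  1–4 → 4 bp
  5–93 → 89 bp
  94–182 → 89 bp
  183–193 → 11 bp
  194–218 → 25 bp
Sorted largest to smallest: 89, 89, 25, 11, 4 bp.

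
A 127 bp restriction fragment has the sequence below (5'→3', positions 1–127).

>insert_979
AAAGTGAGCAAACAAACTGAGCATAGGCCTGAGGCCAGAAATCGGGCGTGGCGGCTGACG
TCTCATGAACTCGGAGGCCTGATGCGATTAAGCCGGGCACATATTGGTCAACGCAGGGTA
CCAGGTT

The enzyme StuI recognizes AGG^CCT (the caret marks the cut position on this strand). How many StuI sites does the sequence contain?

AGGCCT occurs starting at positions 25, 75.
StuI cuts at 2 sites.

2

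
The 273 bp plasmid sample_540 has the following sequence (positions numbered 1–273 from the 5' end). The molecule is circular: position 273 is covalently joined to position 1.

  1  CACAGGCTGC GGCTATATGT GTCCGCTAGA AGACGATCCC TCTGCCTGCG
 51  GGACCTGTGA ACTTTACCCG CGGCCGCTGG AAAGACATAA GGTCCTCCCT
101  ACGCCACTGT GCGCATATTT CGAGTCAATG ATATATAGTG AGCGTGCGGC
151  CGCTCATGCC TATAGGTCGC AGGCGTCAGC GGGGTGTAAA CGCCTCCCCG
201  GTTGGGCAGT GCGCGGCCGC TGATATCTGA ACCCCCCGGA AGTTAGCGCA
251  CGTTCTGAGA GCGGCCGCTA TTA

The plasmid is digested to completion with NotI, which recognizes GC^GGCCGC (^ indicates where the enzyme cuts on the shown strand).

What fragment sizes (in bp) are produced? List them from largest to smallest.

NotI sites (GCGGCCGC) start at positions 70, 146, 213, 261.
NotI cuts after base 2 of each site, so after positions 71, 147, 214, 262.
Circular molecule, 4 cuts → 4 fragments:
  72–147 → 76 bp
  148–214 → 67 bp
  215–262 → 48 bp
  263–273 then 1–71 → 11 + 71 = 82 bp
Sorted largest to smallest: 82, 76, 67, 48 bp.

82, 76, 67, 48 bp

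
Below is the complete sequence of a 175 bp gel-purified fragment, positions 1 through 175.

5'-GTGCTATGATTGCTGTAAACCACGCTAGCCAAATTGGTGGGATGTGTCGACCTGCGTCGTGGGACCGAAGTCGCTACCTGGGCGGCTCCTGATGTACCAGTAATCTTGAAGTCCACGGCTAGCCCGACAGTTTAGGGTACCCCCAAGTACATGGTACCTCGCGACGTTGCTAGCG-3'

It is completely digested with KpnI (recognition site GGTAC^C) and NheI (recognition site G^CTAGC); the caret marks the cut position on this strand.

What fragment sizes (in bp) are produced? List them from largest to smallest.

KpnI sites (GGTACC) start at positions 136, 153.
KpnI cuts after base 5 of each site (before the last base), so after positions 140, 157.
NheI sites (GCTAGC) start at positions 24, 118, 169.
NheI cuts after the first base of each site, so after positions 24, 118, 169.
Combined cut positions: 24, 118, 140, 157, 169.
Linear molecule, 5 cuts → 6 fragments:
  1–24 → 24 bp
  25–118 → 94 bp
  119–140 → 22 bp
  141–157 → 17 bp
  158–169 → 12 bp
  170–175 → 6 bp
Sorted largest to smallest: 94, 24, 22, 17, 12, 6 bp.

94, 24, 22, 17, 12, 6 bp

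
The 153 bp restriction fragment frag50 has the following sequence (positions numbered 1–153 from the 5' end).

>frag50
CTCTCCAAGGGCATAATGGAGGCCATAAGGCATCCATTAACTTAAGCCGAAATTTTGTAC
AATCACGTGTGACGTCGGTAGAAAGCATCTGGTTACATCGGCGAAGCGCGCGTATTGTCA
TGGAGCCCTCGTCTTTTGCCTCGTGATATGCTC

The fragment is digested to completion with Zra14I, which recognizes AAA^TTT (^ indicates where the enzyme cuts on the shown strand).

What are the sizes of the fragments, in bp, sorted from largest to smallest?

The Zra14I site (AAATTT) starts at position 50.
Zra14I cuts after base 3 of each site, so after position 52.
Linear molecule, 1 cut → 2 fragments:
  1–52 → 52 bp
  53–153 → 101 bp
Sorted largest to smallest: 101, 52 bp.

101, 52 bp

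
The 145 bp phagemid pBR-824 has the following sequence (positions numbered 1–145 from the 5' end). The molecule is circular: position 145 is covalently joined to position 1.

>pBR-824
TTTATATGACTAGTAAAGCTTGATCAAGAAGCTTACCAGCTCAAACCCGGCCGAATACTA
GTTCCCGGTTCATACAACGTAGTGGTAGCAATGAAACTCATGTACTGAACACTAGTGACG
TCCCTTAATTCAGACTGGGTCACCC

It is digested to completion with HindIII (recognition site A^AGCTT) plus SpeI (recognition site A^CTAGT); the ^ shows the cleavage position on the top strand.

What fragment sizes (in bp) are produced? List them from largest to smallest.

54, 43, 28, 13, 7 bp

HindIII sites (AAGCTT) start at positions 16, 29.
HindIII cuts after the first base of each site, so after positions 16, 29.
SpeI sites (ACTAGT) start at positions 9, 57, 111.
SpeI cuts after the first base of each site, so after positions 9, 57, 111.
Combined cut positions: 9, 16, 29, 57, 111.
Circular molecule, 5 cuts → 5 fragments:
  10–16 → 7 bp
  17–29 → 13 bp
  30–57 → 28 bp
  58–111 → 54 bp
  112–145 then 1–9 → 34 + 9 = 43 bp
Sorted largest to smallest: 54, 43, 28, 13, 7 bp.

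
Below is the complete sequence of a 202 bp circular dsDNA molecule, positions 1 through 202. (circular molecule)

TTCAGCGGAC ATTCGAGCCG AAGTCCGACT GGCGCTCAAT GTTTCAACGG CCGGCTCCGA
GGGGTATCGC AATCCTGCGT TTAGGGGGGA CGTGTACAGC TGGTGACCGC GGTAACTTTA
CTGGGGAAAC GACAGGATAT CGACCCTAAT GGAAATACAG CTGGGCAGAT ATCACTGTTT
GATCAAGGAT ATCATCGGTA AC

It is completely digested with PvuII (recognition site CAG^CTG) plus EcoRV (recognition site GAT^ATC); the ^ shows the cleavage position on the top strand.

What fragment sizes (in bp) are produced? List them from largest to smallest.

111, 39, 22, 20, 10 bp

PvuII sites (CAGCTG) start at positions 97, 158.
PvuII cuts after base 3 of each site, so after positions 99, 160.
EcoRV sites (GATATC) start at positions 136, 168, 188.
EcoRV cuts after base 3 of each site, so after positions 138, 170, 190.
Combined cut positions: 99, 138, 160, 170, 190.
Circular molecule, 5 cuts → 5 fragments:
  100–138 → 39 bp
  139–160 → 22 bp
  161–170 → 10 bp
  171–190 → 20 bp
  191–202 then 1–99 → 12 + 99 = 111 bp
Sorted largest to smallest: 111, 39, 22, 20, 10 bp.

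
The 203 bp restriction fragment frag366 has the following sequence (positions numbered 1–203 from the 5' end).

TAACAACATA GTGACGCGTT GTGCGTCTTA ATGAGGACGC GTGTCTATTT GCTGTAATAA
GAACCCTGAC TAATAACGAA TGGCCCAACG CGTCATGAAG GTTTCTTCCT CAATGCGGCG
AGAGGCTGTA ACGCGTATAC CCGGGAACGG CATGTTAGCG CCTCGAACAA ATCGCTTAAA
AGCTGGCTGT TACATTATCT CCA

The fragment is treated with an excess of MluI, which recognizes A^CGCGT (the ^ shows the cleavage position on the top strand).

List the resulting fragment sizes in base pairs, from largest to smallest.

72, 51, 43, 23, 14 bp

MluI sites (ACGCGT) start at positions 14, 37, 88, 131.
MluI cuts after the first base of each site, so after positions 14, 37, 88, 131.
Linear molecule, 4 cuts → 5 fragments:
  1–14 → 14 bp
  15–37 → 23 bp
  38–88 → 51 bp
  89–131 → 43 bp
  132–203 → 72 bp
Sorted largest to smallest: 72, 51, 43, 23, 14 bp.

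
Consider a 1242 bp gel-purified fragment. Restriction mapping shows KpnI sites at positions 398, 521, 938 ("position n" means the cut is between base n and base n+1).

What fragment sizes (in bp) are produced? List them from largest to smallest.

417, 398, 304, 123 bp

Linear molecule, 3 cuts → 4 fragments:
  398 − 0 = 398 bp
  521 − 398 = 123 bp
  938 − 521 = 417 bp
  1242 − 938 = 304 bp
Sorted largest to smallest: 417, 398, 304, 123 bp.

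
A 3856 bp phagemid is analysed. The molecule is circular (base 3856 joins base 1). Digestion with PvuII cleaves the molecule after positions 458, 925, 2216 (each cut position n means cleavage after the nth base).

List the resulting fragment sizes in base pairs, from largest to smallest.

2098, 1291, 467 bp

Circular molecule, 3 cuts → 3 fragments:
  925 − 458 = 467 bp
  2216 − 925 = 1291 bp
  wrap: 3856 − 2216 + 458 = 2098 bp
Sorted largest to smallest: 2098, 1291, 467 bp.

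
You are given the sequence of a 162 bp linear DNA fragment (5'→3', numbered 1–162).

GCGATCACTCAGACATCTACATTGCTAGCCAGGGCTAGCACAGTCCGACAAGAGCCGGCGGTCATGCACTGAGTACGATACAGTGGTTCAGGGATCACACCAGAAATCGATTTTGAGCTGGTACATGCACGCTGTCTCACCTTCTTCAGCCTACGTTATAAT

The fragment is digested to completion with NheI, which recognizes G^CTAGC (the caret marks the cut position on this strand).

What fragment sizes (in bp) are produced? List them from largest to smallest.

128, 24, 10 bp

NheI sites (GCTAGC) start at positions 24, 34.
NheI cuts after the first base of each site, so after positions 24, 34.
Linear molecule, 2 cuts → 3 fragments:
  1–24 → 24 bp
  25–34 → 10 bp
  35–162 → 128 bp
Sorted largest to smallest: 128, 24, 10 bp.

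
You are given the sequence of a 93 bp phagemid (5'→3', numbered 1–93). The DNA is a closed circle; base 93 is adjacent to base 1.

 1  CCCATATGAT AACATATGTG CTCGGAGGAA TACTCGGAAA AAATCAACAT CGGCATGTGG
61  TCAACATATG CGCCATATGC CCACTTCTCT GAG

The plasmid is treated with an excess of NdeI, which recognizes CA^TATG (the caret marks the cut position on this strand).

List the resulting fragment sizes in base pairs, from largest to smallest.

NdeI sites (CATATG) start at positions 3, 13, 65, 74.
NdeI cuts after base 2 of each site, so after positions 4, 14, 66, 75.
Circular molecule, 4 cuts → 4 fragments:
  5–14 → 10 bp
  15–66 → 52 bp
  67–75 → 9 bp
  76–93 then 1–4 → 18 + 4 = 22 bp
Sorted largest to smallest: 52, 22, 10, 9 bp.

52, 22, 10, 9 bp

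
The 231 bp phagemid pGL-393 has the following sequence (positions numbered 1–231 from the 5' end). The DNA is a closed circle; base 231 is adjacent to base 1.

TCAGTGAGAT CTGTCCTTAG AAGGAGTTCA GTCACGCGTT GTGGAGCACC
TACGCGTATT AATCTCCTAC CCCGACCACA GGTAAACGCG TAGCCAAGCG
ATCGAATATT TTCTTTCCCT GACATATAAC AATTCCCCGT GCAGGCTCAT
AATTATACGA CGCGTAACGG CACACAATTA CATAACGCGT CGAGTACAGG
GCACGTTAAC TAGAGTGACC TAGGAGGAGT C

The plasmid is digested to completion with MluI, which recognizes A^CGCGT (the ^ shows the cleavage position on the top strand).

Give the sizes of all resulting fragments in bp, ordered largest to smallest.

80, 74, 34, 25, 18 bp

MluI sites (ACGCGT) start at positions 34, 52, 86, 160, 185.
MluI cuts after the first base of each site, so after positions 34, 52, 86, 160, 185.
Circular molecule, 5 cuts → 5 fragments:
  35–52 → 18 bp
  53–86 → 34 bp
  87–160 → 74 bp
  161–185 → 25 bp
  186–231 then 1–34 → 46 + 34 = 80 bp
Sorted largest to smallest: 80, 74, 34, 25, 18 bp.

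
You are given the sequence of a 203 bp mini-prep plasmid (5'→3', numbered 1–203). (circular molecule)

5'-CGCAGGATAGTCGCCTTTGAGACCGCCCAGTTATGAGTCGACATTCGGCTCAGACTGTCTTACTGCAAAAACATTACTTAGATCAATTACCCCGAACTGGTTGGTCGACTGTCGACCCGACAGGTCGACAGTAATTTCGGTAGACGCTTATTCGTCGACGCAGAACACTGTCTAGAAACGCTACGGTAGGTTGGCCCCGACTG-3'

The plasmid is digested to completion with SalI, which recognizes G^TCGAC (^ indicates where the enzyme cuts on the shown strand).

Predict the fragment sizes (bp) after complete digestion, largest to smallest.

86, 67, 30, 13, 7 bp

SalI sites (GTCGAC) start at positions 37, 104, 111, 124, 154.
SalI cuts after the first base of each site, so after positions 37, 104, 111, 124, 154.
Circular molecule, 5 cuts → 5 fragments:
  38–104 → 67 bp
  105–111 → 7 bp
  112–124 → 13 bp
  125–154 → 30 bp
  155–203 then 1–37 → 49 + 37 = 86 bp
Sorted largest to smallest: 86, 67, 30, 13, 7 bp.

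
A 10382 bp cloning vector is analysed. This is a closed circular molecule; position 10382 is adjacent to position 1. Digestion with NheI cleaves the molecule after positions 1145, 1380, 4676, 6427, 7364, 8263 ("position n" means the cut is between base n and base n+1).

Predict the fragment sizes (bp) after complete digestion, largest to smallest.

Circular molecule, 6 cuts → 6 fragments:
  1380 − 1145 = 235 bp
  4676 − 1380 = 3296 bp
  6427 − 4676 = 1751 bp
  7364 − 6427 = 937 bp
  8263 − 7364 = 899 bp
  wrap: 10382 − 8263 + 1145 = 3264 bp
Sorted largest to smallest: 3296, 3264, 1751, 937, 899, 235 bp.

3296, 3264, 1751, 937, 899, 235 bp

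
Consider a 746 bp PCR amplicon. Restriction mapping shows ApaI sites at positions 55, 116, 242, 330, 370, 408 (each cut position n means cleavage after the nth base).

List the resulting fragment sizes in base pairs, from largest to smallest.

Linear molecule, 6 cuts → 7 fragments:
  55 − 0 = 55 bp
  116 − 55 = 61 bp
  242 − 116 = 126 bp
  330 − 242 = 88 bp
  370 − 330 = 40 bp
  408 − 370 = 38 bp
  746 − 408 = 338 bp
Sorted largest to smallest: 338, 126, 88, 61, 55, 40, 38 bp.

338, 126, 88, 61, 55, 40, 38 bp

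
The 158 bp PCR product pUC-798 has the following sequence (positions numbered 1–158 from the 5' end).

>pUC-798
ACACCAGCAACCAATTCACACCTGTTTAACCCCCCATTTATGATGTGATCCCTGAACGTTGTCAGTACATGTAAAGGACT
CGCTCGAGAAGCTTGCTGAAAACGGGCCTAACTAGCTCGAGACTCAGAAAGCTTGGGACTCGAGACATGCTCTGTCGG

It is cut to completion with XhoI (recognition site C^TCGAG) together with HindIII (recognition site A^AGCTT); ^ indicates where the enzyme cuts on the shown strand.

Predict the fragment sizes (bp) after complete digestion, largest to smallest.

XhoI sites (CTCGAG) start at positions 83, 116, 139.
XhoI cuts after the first base of each site, so after positions 83, 116, 139.
HindIII sites (AAGCTT) start at positions 89, 129.
HindIII cuts after the first base of each site, so after positions 89, 129.
Combined cut positions: 83, 89, 116, 129, 139.
Linear molecule, 5 cuts → 6 fragments:
  1–83 → 83 bp
  84–89 → 6 bp
  90–116 → 27 bp
  117–129 → 13 bp
  130–139 → 10 bp
  140–158 → 19 bp
Sorted largest to smallest: 83, 27, 19, 13, 10, 6 bp.

83, 27, 19, 13, 10, 6 bp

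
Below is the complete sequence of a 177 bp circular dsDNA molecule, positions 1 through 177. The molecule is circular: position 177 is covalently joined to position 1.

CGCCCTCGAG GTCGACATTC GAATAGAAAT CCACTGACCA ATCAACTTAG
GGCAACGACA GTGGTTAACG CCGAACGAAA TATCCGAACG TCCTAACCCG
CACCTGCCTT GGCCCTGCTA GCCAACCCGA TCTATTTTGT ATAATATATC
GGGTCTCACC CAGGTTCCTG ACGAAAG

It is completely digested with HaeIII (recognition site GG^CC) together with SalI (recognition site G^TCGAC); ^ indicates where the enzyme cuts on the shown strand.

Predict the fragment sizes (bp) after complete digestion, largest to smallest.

The HaeIII site (GGCC) starts at position 111.
HaeIII cuts after base 2 of each site, so after position 112.
The SalI site (GTCGAC) starts at position 11.
SalI cuts after the first base of each site, so after position 11.
Combined cut positions: 11, 112.
Circular molecule, 2 cuts → 2 fragments:
  12–112 → 101 bp
  113–177 then 1–11 → 65 + 11 = 76 bp
Sorted largest to smallest: 101, 76 bp.

101, 76 bp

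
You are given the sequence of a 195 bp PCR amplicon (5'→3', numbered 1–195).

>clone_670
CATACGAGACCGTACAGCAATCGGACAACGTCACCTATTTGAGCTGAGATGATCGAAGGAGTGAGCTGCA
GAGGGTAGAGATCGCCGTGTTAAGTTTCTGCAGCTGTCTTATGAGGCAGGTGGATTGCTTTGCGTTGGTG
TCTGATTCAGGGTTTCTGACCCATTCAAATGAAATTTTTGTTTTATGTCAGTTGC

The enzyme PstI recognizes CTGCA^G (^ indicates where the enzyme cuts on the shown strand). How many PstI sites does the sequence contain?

CTGCAG occurs starting at positions 66, 98.
PstI cuts at 2 sites.

2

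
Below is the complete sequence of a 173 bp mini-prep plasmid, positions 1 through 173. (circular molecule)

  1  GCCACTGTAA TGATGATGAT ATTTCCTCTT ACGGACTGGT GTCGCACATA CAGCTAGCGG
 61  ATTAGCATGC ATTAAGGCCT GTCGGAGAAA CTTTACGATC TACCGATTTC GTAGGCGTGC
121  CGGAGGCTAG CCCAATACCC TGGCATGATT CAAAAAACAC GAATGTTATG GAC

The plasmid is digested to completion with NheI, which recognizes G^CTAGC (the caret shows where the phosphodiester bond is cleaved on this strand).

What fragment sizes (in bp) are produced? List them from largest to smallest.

100, 73 bp

NheI sites (GCTAGC) start at positions 53, 126.
NheI cuts after the first base of each site, so after positions 53, 126.
Circular molecule, 2 cuts → 2 fragments:
  54–126 → 73 bp
  127–173 then 1–53 → 47 + 53 = 100 bp
Sorted largest to smallest: 100, 73 bp.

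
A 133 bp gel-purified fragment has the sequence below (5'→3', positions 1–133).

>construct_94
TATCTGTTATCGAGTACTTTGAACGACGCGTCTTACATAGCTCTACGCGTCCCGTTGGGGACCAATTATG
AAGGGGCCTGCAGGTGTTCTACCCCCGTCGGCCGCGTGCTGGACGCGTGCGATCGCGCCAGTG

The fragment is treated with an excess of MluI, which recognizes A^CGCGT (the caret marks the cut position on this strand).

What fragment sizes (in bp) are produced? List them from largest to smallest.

68, 26, 20, 19 bp

MluI sites (ACGCGT) start at positions 26, 45, 113.
MluI cuts after the first base of each site, so after positions 26, 45, 113.
Linear molecule, 3 cuts → 4 fragments:
  1–26 → 26 bp
  27–45 → 19 bp
  46–113 → 68 bp
  114–133 → 20 bp
Sorted largest to smallest: 68, 26, 20, 19 bp.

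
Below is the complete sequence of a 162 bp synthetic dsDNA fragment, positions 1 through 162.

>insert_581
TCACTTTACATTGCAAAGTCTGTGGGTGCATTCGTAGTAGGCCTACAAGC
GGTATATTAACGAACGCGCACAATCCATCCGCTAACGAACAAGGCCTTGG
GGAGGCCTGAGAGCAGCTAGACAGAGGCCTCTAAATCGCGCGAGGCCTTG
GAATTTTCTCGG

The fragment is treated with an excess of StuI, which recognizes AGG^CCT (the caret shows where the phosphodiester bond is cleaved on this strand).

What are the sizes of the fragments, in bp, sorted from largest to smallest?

StuI sites (AGGCCT) start at positions 39, 92, 103, 125, 143.
StuI cuts after base 3 of each site, so after positions 41, 94, 105, 127, 145.
Linear molecule, 5 cuts → 6 fragments:
  1–41 → 41 bp
  42–94 → 53 bp
  95–105 → 11 bp
  106–127 → 22 bp
  128–145 → 18 bp
  146–162 → 17 bp
Sorted largest to smallest: 53, 41, 22, 18, 17, 11 bp.

53, 41, 22, 18, 17, 11 bp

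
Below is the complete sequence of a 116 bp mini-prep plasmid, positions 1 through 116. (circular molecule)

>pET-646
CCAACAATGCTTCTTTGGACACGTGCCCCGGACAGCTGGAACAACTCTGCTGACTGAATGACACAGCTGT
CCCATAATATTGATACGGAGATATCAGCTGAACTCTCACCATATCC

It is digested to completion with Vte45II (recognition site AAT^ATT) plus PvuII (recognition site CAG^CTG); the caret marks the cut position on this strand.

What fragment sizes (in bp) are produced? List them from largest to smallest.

54, 31, 19, 12 bp

The Vte45II site (AATATT) starts at position 76.
Vte45II cuts after base 3 of each site, so after position 78.
PvuII sites (CAGCTG) start at positions 33, 64, 95.
PvuII cuts after base 3 of each site, so after positions 35, 66, 97.
Combined cut positions: 35, 66, 78, 97.
Circular molecule, 4 cuts → 4 fragments:
  36–66 → 31 bp
  67–78 → 12 bp
  79–97 → 19 bp
  98–116 then 1–35 → 19 + 35 = 54 bp
Sorted largest to smallest: 54, 31, 19, 12 bp.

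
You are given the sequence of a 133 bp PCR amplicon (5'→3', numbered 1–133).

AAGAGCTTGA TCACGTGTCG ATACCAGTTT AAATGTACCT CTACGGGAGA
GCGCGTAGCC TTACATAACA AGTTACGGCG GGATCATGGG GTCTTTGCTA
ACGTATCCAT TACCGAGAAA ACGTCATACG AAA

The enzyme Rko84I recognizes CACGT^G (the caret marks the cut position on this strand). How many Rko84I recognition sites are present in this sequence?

CACGTG occurs starting at position 12.
Rko84I cuts at 1 site.

1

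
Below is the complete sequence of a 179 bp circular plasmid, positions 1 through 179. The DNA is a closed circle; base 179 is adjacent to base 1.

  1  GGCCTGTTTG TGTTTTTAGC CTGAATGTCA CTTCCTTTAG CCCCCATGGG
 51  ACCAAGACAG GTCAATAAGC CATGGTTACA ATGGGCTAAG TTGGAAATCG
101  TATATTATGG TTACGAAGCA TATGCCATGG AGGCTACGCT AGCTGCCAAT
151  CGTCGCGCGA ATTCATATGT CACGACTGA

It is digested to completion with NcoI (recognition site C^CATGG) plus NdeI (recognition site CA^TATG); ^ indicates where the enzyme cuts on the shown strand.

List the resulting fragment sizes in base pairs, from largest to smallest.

NcoI sites (CCATGG) start at positions 44, 70, 125.
NcoI cuts after the first base of each site, so after positions 44, 70, 125.
NdeI sites (CATATG) start at positions 119, 164.
NdeI cuts after base 2 of each site, so after positions 120, 165.
Combined cut positions: 44, 70, 120, 125, 165.
Circular molecule, 5 cuts → 5 fragments:
  45–70 → 26 bp
  71–120 → 50 bp
  121–125 → 5 bp
  126–165 → 40 bp
  166–179 then 1–44 → 14 + 44 = 58 bp
Sorted largest to smallest: 58, 50, 40, 26, 5 bp.

58, 50, 40, 26, 5 bp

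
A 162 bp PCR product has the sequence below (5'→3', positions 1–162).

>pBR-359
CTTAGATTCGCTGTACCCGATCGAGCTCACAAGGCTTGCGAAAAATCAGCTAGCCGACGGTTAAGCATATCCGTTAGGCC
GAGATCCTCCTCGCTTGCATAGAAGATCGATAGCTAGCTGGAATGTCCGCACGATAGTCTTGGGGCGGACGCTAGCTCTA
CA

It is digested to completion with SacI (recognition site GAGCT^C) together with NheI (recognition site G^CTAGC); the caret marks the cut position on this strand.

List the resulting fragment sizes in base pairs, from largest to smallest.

The SacI site (GAGCTC) starts at position 23.
SacI cuts after base 5 of each site (before the last base), so after position 27.
NheI sites (GCTAGC) start at positions 49, 113, 151.
NheI cuts after the first base of each site, so after positions 49, 113, 151.
Combined cut positions: 27, 49, 113, 151.
Linear molecule, 4 cuts → 5 fragments:
  1–27 → 27 bp
  28–49 → 22 bp
  50–113 → 64 bp
  114–151 → 38 bp
  152–162 → 11 bp
Sorted largest to smallest: 64, 38, 27, 22, 11 bp.

64, 38, 27, 22, 11 bp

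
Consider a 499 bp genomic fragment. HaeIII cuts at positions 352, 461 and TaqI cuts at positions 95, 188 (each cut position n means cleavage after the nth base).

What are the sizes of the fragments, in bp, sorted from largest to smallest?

Combined cut positions (sorted): 95, 188, 352, 461.
Linear molecule, 4 cuts → 5 fragments:
  95 − 0 = 95 bp
  188 − 95 = 93 bp
  352 − 188 = 164 bp
  461 − 352 = 109 bp
  499 − 461 = 38 bp
Sorted largest to smallest: 164, 109, 95, 93, 38 bp.

164, 109, 95, 93, 38 bp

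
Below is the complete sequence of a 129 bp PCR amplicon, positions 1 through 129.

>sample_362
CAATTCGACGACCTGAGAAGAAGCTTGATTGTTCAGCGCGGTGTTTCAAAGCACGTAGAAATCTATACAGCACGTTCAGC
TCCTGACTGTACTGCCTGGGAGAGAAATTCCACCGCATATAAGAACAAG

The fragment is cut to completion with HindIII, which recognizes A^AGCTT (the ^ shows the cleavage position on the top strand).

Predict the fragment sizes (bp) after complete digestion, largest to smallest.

The HindIII site (AAGCTT) starts at position 21.
HindIII cuts after the first base of each site, so after position 21.
Linear molecule, 1 cut → 2 fragments:
  1–21 → 21 bp
  22–129 → 108 bp
Sorted largest to smallest: 108, 21 bp.

108, 21 bp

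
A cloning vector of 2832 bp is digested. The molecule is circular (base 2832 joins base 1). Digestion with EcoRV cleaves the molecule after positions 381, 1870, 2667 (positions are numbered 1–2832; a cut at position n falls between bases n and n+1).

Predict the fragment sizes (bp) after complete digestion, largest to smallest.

1489, 797, 546 bp

Circular molecule, 3 cuts → 3 fragments:
  1870 − 381 = 1489 bp
  2667 − 1870 = 797 bp
  wrap: 2832 − 2667 + 381 = 546 bp
Sorted largest to smallest: 1489, 797, 546 bp.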